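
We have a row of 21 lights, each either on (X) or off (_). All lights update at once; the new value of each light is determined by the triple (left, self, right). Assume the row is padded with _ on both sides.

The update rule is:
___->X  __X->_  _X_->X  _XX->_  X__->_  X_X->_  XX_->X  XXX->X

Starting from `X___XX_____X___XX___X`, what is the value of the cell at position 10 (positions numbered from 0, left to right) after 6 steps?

_

X_X__X_XXX_X_X__X_X_X
X_X__X__XX_X_X__X_X_X
X_X__X___X_X_X__X_X_X
X_X__X_X_X_X_X__X_X_X
X_X__X_X_X_X_X__X_X_X  (fixed point — unchanged through step 6)
position 10 holds _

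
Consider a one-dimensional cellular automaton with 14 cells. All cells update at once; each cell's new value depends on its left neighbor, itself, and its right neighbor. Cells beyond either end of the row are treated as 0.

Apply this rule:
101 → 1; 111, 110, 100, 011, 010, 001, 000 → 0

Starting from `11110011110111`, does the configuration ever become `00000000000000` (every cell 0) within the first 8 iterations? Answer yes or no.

yes

00000000001000
00000000000000
all cells are 0 at iteration 2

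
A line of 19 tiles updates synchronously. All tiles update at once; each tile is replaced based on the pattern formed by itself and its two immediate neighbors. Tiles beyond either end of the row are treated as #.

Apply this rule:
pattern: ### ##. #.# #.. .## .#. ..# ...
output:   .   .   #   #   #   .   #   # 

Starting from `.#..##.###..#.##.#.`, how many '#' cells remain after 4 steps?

step 1: #.###.##..##.##.#.#
step 2: .##..##.###.##.#.##
step 3: ##.###.##..##.#.##.
step 4: ..##..##.###.#.##.#
count of #: 11

11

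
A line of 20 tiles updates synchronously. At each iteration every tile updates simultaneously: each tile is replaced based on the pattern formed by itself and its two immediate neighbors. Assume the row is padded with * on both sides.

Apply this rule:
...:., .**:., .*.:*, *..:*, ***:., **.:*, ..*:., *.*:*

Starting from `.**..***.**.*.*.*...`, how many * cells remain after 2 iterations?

8

*.**...**.********..
**.**...**.......**.
count of *: 8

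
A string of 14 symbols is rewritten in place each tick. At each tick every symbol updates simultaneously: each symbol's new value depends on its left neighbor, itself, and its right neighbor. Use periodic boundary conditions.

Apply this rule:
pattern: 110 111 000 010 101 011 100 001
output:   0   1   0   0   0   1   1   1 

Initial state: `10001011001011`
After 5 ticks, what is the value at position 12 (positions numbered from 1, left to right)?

tick 1: 01010010110011
tick 2: 00001100101110
tick 3: 00011011001101
tick 4: 10110010111000
tick 5: 00101100110101
position 12 holds 1

1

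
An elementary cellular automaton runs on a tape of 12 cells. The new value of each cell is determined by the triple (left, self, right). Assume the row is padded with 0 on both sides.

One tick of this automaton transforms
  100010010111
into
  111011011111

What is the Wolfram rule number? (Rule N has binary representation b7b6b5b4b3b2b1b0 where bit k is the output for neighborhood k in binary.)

253

position 10: 111 → 1  (bit 7 = 1)
position 11: 110 → 1  (bit 6 = 1)
position 8: 101 → 1  (bit 5 = 1)
position 1: 100 → 1  (bit 4 = 1)
position 9: 011 → 1  (bit 3 = 1)
position 0: 010 → 1  (bit 2 = 1)
position 3: 001 → 0  (bit 1 = 0)
position 2: 000 → 1  (bit 0 = 1)
bits b7..b0 = 11111101 = 253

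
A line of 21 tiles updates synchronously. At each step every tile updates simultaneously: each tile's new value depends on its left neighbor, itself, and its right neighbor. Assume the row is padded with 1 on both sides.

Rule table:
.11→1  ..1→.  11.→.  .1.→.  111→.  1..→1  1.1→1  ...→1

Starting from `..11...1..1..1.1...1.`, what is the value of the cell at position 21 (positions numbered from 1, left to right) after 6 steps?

1.1.11..1..1..1.11..1
.1.11.1..1..1..11.1.1
1.11.1.1..1..1.1.1.11
.11.1.1.1..1..1.1.11.
11.1.1.1.1..1..1.11.1
..1.1.1.1.1..1..11.11
position 21 holds 1

1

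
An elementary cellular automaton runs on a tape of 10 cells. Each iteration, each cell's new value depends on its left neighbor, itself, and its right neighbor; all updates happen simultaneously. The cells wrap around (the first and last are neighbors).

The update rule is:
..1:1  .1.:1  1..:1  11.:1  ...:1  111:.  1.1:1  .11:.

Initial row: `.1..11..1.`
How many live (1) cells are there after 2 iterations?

1111.11111
...11.....
count of 1: 2

2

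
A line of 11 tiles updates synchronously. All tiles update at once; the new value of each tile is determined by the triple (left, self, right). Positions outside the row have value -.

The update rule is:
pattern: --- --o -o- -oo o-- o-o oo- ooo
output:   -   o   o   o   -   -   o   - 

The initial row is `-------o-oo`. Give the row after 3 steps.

------oo-oo
-----ooo-oo
----oo-o-oo

----oo-o-oo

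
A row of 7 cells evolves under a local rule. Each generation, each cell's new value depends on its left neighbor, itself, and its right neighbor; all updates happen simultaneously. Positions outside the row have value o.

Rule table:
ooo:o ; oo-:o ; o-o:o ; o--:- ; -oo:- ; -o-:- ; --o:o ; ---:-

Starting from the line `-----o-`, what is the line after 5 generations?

generation 1: ----o-o
generation 2: ---o-o-
generation 3: --o-o-o
generation 4: -o-o-o-
generation 5: o-o-o-o

o-o-o-o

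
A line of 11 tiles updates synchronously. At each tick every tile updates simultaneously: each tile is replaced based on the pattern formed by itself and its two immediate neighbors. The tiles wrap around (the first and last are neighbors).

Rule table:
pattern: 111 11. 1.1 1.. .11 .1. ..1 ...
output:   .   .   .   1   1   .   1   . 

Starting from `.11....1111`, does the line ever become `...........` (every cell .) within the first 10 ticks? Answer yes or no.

no

.1.1..11...
1...111.1..
.1.11....11
...1.1..11.
..1...111.1
11.1.11....
1....1.1..1
.1..1...111
..11.1.11..
.11....1.1.
tick 10 is .11....1.1., still not uniform .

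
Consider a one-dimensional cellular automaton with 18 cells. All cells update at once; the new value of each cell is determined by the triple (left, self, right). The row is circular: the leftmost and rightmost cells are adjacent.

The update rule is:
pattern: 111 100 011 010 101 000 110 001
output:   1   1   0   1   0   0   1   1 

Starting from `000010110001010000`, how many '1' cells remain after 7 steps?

14

000110011011011000
001011101001001100
011001101111110110
101110100111110011
100110111011111101
111010011001111100
011011101110111111
count of 1: 14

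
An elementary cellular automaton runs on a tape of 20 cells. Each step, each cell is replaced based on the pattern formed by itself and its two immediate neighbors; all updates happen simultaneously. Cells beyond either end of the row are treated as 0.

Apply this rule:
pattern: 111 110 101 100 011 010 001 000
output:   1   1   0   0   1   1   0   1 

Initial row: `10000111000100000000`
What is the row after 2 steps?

10110111010101111111

10110111010101111111
10110111010101111111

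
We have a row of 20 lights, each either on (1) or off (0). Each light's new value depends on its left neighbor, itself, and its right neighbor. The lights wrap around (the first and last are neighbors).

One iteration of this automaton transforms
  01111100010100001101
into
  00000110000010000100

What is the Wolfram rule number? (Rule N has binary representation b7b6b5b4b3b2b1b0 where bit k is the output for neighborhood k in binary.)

80

position 2: 111 → 0  (bit 7 = 0)
position 5: 110 → 1  (bit 6 = 1)
position 0: 101 → 0  (bit 5 = 0)
position 6: 100 → 1  (bit 4 = 1)
position 1: 011 → 0  (bit 3 = 0)
position 9: 010 → 0  (bit 2 = 0)
position 8: 001 → 0  (bit 1 = 0)
position 7: 000 → 0  (bit 0 = 0)
bits b7..b0 = 01010000 = 80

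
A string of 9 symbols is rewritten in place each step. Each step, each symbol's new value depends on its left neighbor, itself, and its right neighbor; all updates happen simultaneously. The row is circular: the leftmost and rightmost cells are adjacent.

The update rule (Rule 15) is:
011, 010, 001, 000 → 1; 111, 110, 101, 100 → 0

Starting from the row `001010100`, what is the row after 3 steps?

111010101
000010101
011110101

011110101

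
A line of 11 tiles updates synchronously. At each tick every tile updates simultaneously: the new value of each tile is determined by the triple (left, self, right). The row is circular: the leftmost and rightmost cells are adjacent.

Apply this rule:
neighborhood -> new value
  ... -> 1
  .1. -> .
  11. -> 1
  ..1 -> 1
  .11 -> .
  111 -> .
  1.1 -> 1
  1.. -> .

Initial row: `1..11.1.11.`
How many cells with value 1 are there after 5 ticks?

6

..1.11.1.11
.1.1.11.1.1
1.1.1.11.1.
.1.1.1.11.1
1.1.1.1.11.
count of 1: 6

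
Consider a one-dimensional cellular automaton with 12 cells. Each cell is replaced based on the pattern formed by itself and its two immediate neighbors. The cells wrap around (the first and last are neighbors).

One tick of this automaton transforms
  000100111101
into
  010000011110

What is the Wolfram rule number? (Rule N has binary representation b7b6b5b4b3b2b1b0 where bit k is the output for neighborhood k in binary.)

225

position 7: 111 → 1  (bit 7 = 1)
position 9: 110 → 1  (bit 6 = 1)
position 10: 101 → 1  (bit 5 = 1)
position 0: 100 → 0  (bit 4 = 0)
position 6: 011 → 0  (bit 3 = 0)
position 3: 010 → 0  (bit 2 = 0)
position 2: 001 → 0  (bit 1 = 0)
position 1: 000 → 1  (bit 0 = 1)
bits b7..b0 = 11100001 = 225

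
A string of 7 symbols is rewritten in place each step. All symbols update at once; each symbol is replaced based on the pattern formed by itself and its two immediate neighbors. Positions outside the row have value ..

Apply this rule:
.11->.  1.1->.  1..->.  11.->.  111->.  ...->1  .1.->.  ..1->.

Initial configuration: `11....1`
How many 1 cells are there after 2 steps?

...11..
11....1
count of 1: 3

3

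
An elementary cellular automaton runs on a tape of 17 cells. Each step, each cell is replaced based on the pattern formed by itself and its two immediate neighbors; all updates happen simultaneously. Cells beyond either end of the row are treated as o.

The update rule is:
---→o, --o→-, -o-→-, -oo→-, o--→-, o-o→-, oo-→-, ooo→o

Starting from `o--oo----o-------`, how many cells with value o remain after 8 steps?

------oo---ooooo-
-oooo----o--ooo--
--oo--oo-----o---
---------ooo---o-
-ooooooo--o--o---
--ooooo--------o-
---ooo--oooooo---
-o--o----oooo--o-
count of o: 7

7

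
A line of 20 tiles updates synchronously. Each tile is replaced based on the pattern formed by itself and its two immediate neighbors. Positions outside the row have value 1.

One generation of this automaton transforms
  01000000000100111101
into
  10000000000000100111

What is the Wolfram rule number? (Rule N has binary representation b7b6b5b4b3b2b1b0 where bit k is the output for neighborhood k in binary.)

104

position 15: 111 → 0  (bit 7 = 0)
position 17: 110 → 1  (bit 6 = 1)
position 0: 101 → 1  (bit 5 = 1)
position 2: 100 → 0  (bit 4 = 0)
position 14: 011 → 1  (bit 3 = 1)
position 1: 010 → 0  (bit 2 = 0)
position 10: 001 → 0  (bit 1 = 0)
position 3: 000 → 0  (bit 0 = 0)
bits b7..b0 = 01101000 = 104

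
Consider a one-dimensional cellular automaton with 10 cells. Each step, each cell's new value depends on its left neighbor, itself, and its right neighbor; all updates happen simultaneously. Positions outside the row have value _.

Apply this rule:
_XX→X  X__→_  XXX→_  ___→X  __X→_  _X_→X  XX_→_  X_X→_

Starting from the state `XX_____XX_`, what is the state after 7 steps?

X__XXX_X__
X__X___X_X
X__X_X_X_X
X__X_X_X_X  (fixed point — unchanged through step 7)

X__X_X_X_X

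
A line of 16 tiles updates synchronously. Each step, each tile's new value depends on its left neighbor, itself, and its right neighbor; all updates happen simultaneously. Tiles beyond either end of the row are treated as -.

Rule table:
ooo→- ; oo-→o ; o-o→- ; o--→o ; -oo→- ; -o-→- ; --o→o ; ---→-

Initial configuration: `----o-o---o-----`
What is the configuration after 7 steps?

-o-o-o-o-o-o----

---o---o-o-o----
--o-o-o-----o---
-o-----o---o-o--
o-o---o-o-o---o-
---o-o-----o-o-o
--o---o---o-----
-o-o-o-o-o-o----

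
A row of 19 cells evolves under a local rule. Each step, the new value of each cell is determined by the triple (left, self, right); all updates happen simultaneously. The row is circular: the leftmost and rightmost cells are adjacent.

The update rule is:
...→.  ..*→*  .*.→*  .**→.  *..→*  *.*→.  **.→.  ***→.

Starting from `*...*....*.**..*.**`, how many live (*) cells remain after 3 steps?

.*.***..**...***...
**....**..*.*...*..
..*..*..***.**.****
count of *: 11

11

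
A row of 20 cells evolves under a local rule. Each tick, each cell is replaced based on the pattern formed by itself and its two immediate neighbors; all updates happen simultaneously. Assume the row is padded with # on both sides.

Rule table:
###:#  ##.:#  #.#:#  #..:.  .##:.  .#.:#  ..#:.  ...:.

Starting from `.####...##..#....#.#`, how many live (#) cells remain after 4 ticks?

7

#.###....#..#....##.
##.##....#..#.....##
###.#....#..#......#
#####....#..#.......
count of #: 7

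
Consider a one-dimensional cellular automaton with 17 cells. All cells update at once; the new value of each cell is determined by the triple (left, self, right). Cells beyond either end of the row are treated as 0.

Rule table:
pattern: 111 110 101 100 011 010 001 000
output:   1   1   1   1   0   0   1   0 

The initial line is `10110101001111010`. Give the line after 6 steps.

10101010110101101

01011010110111101
10101101011011110
01010110101101111
10101011010110111
01010101101011011
10101010110101101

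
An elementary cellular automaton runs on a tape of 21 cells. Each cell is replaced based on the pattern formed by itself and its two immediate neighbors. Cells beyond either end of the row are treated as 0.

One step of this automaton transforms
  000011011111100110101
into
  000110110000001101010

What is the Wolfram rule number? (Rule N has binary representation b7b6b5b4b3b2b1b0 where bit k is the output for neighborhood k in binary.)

42

position 8: 111 → 0  (bit 7 = 0)
position 5: 110 → 0  (bit 6 = 0)
position 6: 101 → 1  (bit 5 = 1)
position 13: 100 → 0  (bit 4 = 0)
position 4: 011 → 1  (bit 3 = 1)
position 18: 010 → 0  (bit 2 = 0)
position 3: 001 → 1  (bit 1 = 1)
position 0: 000 → 0  (bit 0 = 0)
bits b7..b0 = 00101010 = 42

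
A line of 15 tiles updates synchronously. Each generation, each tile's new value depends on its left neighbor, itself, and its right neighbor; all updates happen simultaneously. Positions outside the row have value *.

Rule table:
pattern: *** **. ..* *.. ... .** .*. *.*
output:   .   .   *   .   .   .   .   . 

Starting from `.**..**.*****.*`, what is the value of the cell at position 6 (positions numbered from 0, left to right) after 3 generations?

....*..........
...*..........*
..*..........*.
position 6 holds .

.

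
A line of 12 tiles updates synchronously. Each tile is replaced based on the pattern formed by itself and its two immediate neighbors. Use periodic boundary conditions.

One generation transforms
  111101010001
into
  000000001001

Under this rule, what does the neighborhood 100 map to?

At position 8 the neighborhood is 100; the next row has 1 there.

1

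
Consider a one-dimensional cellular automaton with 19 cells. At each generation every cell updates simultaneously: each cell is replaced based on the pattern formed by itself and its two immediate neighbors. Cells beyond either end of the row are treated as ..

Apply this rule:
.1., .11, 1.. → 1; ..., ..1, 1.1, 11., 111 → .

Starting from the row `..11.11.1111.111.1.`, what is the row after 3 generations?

generation 1: ..1..1..1....1...11
generation 2: ..11.11.11...11..1.
generation 3: ..1..1..1.1..1.1.11

..1..1..1.1..1.1.11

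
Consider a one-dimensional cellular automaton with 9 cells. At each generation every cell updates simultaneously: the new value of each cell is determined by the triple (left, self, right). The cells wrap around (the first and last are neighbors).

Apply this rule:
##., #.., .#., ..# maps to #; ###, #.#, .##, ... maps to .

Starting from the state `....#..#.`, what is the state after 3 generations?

...######
#.#.....#
#.##...#.

#.##...#.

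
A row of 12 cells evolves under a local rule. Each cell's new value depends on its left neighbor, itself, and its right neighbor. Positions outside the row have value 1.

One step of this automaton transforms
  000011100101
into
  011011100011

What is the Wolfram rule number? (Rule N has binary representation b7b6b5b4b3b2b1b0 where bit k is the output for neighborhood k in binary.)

position 5: 111 → 1  (bit 7 = 1)
position 6: 110 → 1  (bit 6 = 1)
position 10: 101 → 1  (bit 5 = 1)
position 0: 100 → 0  (bit 4 = 0)
position 4: 011 → 1  (bit 3 = 1)
position 9: 010 → 0  (bit 2 = 0)
position 3: 001 → 0  (bit 1 = 0)
position 1: 000 → 1  (bit 0 = 1)
bits b7..b0 = 11101001 = 233

233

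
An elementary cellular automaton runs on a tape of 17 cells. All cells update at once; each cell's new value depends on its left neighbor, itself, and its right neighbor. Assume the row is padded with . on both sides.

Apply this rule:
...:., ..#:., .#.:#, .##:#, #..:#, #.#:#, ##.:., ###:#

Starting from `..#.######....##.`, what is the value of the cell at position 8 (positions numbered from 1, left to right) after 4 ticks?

#

..#######.#...#.#
..######.###..###
..#####.###.#.##.
..####.###.####.#
position 8 holds #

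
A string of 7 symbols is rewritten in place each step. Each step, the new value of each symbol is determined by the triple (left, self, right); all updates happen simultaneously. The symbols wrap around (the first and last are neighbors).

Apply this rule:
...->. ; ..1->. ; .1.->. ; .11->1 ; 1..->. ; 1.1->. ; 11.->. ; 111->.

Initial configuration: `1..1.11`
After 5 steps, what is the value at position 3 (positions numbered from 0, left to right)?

step 1: .....1.
step 2: .......
step 3: .......  (fixed point — unchanged through step 5)
position 3 holds .

.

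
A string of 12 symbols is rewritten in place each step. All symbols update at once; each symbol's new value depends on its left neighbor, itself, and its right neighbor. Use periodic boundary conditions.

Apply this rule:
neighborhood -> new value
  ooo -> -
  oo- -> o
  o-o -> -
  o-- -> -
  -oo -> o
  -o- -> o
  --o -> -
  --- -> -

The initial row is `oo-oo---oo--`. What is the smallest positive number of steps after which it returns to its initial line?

1

oo-oo---oo--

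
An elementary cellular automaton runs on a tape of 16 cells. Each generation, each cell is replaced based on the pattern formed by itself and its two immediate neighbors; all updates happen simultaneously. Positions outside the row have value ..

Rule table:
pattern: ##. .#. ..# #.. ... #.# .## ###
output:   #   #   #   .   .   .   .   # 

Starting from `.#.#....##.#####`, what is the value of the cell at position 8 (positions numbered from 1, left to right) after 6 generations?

##.#...#.#..####
.#.#..##.#.#.###
##.#.#.#.#.#..##
.#.#.#.#.#.#.#.#
##.#.#.#.#.#.#.#
.#.#.#.#.#.#.#.#
position 8 holds #

#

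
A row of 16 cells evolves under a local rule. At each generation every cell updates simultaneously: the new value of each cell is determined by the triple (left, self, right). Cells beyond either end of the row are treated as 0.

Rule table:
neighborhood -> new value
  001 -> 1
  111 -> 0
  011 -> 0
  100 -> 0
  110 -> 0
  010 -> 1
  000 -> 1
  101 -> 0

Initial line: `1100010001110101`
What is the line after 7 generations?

0001110110000101
1110000000111101
0000111111000001
1111000000011111
0000011111100000
1111100000001111
0000001111110000

0000001111110000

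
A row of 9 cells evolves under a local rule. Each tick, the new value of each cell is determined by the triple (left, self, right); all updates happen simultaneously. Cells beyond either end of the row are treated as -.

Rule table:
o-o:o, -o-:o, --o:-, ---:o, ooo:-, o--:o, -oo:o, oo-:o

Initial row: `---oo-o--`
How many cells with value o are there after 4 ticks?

6

tick 1: oo-oooooo
tick 2: oooo----o
tick 3: o--oooo-o
tick 4: oo-o--ooo
count of o: 6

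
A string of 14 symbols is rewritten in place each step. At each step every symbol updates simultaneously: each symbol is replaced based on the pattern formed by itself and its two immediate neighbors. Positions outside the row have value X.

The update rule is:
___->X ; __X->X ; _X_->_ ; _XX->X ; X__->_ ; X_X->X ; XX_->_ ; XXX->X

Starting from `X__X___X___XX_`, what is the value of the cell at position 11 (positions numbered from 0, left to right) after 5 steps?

X

__X__XX__XXX_X
_X__XX__XXX_XX
X__XX__XXX_XXX
__XX__XXX_XXXX
_XX__XXX_XXXXX
position 11 holds X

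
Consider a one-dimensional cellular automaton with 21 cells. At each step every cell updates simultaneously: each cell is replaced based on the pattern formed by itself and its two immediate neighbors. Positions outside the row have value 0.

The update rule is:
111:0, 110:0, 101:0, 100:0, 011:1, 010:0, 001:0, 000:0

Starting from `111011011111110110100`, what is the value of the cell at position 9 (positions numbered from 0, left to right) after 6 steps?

100010010000000100000
000000000000000000000
000000000000000000000  (fixed point — unchanged through step 6)
position 9 holds 0

0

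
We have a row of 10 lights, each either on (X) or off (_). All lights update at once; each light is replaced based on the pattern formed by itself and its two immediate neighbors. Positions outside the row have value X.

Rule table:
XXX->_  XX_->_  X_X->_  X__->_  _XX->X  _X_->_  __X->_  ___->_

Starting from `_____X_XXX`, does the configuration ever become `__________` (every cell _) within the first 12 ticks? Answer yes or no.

_______X__
__________
all cells are _ at tick 2

yes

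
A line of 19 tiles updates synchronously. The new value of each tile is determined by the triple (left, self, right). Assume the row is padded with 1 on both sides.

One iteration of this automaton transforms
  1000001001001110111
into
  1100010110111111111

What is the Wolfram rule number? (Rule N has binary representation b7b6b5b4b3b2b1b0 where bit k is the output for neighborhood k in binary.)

250

position 13: 111 → 1  (bit 7 = 1)
position 0: 110 → 1  (bit 6 = 1)
position 15: 101 → 1  (bit 5 = 1)
position 1: 100 → 1  (bit 4 = 1)
position 12: 011 → 1  (bit 3 = 1)
position 6: 010 → 0  (bit 2 = 0)
position 5: 001 → 1  (bit 1 = 1)
position 2: 000 → 0  (bit 0 = 0)
bits b7..b0 = 11111010 = 250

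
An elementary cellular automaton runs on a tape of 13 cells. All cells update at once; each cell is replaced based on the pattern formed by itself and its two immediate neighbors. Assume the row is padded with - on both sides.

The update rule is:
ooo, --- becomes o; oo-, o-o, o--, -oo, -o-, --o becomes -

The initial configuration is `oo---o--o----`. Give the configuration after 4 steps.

---o------ooo
oo---oooo--o-
---o--oo-----
oo-------oooo

oo-------oooo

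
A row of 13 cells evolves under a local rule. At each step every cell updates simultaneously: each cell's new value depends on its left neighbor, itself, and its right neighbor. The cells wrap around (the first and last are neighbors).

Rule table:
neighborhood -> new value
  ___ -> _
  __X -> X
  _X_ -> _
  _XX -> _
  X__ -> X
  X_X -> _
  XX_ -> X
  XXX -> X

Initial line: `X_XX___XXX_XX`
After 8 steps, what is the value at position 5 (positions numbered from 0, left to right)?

step 1: X__XX_X_XX__X
step 2: XXX_X____XXX_
step 3: _XX__X__X_XX_
step 4: X_XXX_XX___XX
step 5: X__XX__XX_X_X
step 6: XXX_XXX_X____
step 7: _XX__XX__X__X
step 8: __XXX_XXX_XX_
position 5 holds _

_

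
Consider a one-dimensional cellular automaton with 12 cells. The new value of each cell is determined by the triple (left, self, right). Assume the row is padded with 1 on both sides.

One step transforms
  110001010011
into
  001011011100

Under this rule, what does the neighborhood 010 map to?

At position 5 the neighborhood is 010; the next row has 1 there.

1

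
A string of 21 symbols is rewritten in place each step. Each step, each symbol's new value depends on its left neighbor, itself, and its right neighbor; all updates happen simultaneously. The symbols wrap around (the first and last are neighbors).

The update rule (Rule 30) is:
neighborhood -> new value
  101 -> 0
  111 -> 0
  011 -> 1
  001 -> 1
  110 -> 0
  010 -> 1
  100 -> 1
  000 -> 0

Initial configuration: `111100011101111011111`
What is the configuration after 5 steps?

step 1: 000010110001000010000
step 2: 000110101011100111000
step 3: 001100101010011100100
step 4: 011011101011110011110
step 5: 110010001010001110001

110010001010001110001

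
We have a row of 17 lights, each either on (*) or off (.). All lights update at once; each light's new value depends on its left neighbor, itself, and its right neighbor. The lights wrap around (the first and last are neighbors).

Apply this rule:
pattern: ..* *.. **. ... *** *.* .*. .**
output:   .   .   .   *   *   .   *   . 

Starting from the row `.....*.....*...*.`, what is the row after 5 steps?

****.*.***.*.*.*.
.**..*..*..*.*.*.
.....*..*..*.*.*.
****.*..*..*.*.*.
.**..*..*..*.*.*.

.**..*..*..*.*.*.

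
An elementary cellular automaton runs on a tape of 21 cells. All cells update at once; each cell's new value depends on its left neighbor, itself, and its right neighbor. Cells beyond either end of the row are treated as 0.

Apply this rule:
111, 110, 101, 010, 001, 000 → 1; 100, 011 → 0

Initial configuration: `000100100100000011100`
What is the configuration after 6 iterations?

101101111011011011111

111101101101111101101
011110110110111110111
101111011011011111011
110111101101101111101
011011110110110111111
101101111011011011111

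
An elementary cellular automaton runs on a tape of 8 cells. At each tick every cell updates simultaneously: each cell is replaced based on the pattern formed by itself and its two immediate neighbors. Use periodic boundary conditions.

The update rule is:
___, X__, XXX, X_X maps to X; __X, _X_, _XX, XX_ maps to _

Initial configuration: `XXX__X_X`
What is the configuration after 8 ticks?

XX_X__X_
__X_X__X
X__X_X__
_X__X_X_
__X__X_X
X__X__X_
_X__X__X
X_X__X__

X_X__X__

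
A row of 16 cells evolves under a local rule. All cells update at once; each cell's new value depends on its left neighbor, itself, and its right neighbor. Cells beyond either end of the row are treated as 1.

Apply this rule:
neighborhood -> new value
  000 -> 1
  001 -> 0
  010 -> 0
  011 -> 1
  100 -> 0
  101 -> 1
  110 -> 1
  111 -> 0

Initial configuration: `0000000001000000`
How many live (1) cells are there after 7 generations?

0111111100011110
1100000101010011
0101110010100010
1011010001001001
1111100100000001
0000100001111101
0110001101000111
count of 1: 8

8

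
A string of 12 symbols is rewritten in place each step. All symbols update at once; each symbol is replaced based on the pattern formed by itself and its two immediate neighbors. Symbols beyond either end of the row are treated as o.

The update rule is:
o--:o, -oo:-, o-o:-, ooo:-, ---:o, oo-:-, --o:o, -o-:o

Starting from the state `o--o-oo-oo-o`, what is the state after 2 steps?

-ooo--------
----oooooooo

----oooooooo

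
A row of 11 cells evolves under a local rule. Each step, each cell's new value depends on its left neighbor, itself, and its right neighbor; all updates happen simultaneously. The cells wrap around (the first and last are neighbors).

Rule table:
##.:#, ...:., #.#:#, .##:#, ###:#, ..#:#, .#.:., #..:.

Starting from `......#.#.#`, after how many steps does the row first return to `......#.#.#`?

11

.....#.#.#.
....#.#.#..
...#.#.#...
..#.#.#....
.#.#.#.....
#.#.#......
.#.#......#
#.#......#.
.#......#.#
#......#.#.
......#.#.#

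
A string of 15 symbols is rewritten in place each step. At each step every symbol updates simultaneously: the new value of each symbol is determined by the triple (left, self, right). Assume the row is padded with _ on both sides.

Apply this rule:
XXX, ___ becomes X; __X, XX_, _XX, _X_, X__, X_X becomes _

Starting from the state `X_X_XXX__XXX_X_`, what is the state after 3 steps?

step 1: _____X____X____
step 2: XXXX___XX___XXX
step 3: _XX__X____X__X_

_XX__X____X__X_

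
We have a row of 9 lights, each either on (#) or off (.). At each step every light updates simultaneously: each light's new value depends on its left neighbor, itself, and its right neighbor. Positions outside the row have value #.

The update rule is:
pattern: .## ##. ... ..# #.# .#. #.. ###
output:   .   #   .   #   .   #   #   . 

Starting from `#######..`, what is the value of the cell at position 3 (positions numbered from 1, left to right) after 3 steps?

.

step 1: ......###
step 2: #....#...
step 3: ##..###.#
position 3 holds .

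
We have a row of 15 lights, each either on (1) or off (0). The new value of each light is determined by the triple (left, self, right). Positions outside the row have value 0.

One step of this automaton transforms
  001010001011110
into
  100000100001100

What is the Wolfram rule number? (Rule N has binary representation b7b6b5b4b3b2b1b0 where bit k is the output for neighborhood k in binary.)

129

position 11: 111 → 1  (bit 7 = 1)
position 13: 110 → 0  (bit 6 = 0)
position 3: 101 → 0  (bit 5 = 0)
position 5: 100 → 0  (bit 4 = 0)
position 10: 011 → 0  (bit 3 = 0)
position 2: 010 → 0  (bit 2 = 0)
position 1: 001 → 0  (bit 1 = 0)
position 0: 000 → 1  (bit 0 = 1)
bits b7..b0 = 10000001 = 129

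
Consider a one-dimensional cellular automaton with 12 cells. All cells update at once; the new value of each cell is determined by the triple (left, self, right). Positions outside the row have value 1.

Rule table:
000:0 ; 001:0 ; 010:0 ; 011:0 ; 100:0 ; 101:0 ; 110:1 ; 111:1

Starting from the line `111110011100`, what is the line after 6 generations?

111110000000

generation 1: 111110001100
generation 2: 111110000100
generation 3: 111110000000
generation 4: 111110000000  (fixed point — unchanged through generation 6)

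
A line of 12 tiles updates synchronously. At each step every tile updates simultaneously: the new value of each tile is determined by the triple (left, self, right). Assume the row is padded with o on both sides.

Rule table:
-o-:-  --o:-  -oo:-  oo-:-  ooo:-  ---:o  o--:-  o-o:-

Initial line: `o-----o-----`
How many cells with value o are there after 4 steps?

--ooo---ooo-
------o-----
-oooo---ooo-
------o-----
count of o: 1

1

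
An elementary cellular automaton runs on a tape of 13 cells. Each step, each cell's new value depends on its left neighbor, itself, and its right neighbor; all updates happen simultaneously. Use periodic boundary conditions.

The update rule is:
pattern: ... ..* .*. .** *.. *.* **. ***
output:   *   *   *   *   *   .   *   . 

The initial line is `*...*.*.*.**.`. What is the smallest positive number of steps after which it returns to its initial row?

step 1: *****.*.*.**.
step 2: *...*.*.*.**.

2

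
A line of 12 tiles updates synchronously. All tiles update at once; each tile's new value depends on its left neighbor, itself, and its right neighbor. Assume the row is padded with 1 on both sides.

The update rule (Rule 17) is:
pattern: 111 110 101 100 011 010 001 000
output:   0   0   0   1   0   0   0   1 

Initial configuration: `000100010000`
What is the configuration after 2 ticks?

tick 1: 110011001110
tick 2: 001000100000

001000100000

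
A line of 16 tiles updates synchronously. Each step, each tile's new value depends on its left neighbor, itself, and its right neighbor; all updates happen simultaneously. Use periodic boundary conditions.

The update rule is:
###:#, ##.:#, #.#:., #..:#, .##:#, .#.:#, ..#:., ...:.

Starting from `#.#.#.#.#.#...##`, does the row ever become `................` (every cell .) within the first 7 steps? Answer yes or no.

no

#.#.#.#.#.##..##
#.#.#.#.#.###.##
#.#.#.#.#.###.##  (fixed point — unchanged through step 7)
step 7 is #.#.#.#.#.###.##, still not uniform .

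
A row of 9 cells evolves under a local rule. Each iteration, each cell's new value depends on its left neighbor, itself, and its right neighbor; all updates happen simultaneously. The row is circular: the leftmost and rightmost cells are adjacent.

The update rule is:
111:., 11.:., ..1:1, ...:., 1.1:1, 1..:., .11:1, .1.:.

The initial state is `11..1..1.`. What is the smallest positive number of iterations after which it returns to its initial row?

9

1..1..1.1
..1..1.11
.1..1.11.
1..1.11..
..1.11..1
.1.11..1.
1.11..1..
.11..1..1
11..1..1.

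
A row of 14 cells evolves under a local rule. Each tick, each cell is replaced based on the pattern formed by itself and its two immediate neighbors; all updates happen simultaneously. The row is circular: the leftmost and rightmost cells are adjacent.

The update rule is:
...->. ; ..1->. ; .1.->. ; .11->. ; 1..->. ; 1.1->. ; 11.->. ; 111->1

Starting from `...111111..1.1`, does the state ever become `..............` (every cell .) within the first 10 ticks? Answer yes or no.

yes

tick 1: ....1111......
tick 2: .....11.......
tick 3: ..............
all cells are . at tick 3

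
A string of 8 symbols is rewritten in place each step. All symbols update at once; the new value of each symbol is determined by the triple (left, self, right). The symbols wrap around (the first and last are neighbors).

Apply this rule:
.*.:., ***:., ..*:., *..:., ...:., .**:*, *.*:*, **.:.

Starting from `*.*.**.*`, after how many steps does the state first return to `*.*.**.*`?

8

.*.**.**
*.**.**.
.**.**.*
**.**.*.
*.**.*.*
.**.*.**
**.*.**.
*.*.**.*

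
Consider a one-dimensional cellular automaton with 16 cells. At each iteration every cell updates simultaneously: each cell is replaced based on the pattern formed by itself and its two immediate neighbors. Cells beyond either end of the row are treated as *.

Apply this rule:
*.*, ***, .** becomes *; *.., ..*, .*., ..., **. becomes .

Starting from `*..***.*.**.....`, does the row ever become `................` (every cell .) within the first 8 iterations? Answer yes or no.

...**.*.**......
...*.*.**.......
....*.**........
.....**.........
.....*..........
................
all cells are . at iteration 6

yes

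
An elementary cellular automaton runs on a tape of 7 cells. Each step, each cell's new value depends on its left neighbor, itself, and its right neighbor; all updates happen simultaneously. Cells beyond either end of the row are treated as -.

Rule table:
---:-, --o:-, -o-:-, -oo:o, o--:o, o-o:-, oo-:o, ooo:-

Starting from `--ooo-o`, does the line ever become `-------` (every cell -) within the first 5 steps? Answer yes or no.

step 1: --o-o--
step 2: -----o-
step 3: ------o
step 4: -------
all cells are - at step 4

yes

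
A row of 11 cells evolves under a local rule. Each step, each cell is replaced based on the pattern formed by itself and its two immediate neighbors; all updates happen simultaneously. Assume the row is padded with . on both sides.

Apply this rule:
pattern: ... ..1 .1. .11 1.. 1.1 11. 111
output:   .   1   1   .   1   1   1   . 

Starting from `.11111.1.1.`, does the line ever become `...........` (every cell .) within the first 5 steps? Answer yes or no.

no

step 1: 1....111111
step 2: 11..1.....1
step 3: .11111...11
step 4: 1....11.1.1
step 5: 11..1.11111
step 5 is 11..1.11111, still not uniform .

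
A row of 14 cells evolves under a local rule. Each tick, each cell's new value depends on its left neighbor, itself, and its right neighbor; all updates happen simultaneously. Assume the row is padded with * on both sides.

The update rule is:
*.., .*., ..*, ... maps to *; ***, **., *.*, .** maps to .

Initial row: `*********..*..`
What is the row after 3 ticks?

.........*****
*********.....
.........*****

.........*****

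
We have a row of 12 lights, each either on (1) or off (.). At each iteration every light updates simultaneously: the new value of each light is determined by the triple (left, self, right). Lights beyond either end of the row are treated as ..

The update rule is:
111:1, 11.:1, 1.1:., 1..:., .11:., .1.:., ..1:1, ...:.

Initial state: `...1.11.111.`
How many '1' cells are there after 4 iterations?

iteration 1: ..1...1..11.
iteration 2: .1...1..1.1.
iteration 3: 1...1..1....
iteration 4: ...1..1.....
count of 1: 2

2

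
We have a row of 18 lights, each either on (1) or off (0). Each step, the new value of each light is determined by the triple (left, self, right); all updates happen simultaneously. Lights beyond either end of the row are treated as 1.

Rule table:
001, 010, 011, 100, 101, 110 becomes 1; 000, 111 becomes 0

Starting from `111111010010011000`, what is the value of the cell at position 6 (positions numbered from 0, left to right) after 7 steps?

0

step 1: 000001111111111101
step 2: 100011000000000111
step 3: 110111100000001100
step 4: 011100110000011111
step 5: 110111111000110000
step 6: 011100001101111001
step 7: 110110011111001111
position 6 holds 0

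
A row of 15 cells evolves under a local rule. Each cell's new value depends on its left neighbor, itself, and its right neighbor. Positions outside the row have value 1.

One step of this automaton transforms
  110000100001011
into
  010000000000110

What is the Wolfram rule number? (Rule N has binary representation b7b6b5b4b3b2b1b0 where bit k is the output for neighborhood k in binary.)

position 0: 111 → 0  (bit 7 = 0)
position 1: 110 → 1  (bit 6 = 1)
position 12: 101 → 1  (bit 5 = 1)
position 2: 100 → 0  (bit 4 = 0)
position 13: 011 → 1  (bit 3 = 1)
position 6: 010 → 0  (bit 2 = 0)
position 5: 001 → 0  (bit 1 = 0)
position 3: 000 → 0  (bit 0 = 0)
bits b7..b0 = 01101000 = 104

104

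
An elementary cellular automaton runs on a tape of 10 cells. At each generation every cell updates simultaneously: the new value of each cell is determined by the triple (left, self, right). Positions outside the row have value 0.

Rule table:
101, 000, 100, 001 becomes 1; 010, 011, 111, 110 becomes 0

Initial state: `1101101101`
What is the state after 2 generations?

0010010010
1101101101

1101101101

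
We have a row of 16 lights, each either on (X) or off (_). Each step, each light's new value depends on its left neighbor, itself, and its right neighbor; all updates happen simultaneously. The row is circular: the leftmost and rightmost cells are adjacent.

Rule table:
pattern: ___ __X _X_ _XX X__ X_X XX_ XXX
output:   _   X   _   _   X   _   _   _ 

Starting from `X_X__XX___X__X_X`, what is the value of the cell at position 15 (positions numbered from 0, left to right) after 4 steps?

X

___XX__X_X_XX___
__X__XX______X__
_X_XX__X____X_X_
X____XX_X__X___X
position 15 holds X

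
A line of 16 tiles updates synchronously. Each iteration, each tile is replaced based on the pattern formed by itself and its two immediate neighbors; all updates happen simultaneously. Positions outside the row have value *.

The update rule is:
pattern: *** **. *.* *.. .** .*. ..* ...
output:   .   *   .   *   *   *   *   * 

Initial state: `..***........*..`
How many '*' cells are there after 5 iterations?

15

iteration 1: ***.************
iteration 2: ..*.*...........
iteration 3: ***.************  (repeats iteration 1; period 2)
iteration 5: ***.************
count of *: 15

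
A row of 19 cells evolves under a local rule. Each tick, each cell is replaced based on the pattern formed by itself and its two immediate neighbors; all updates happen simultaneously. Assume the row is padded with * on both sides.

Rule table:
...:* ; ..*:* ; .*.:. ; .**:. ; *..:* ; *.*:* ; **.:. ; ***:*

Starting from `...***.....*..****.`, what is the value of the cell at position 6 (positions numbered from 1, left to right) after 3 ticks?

***.*.*****.**.**.*
**.*.*.***.*..*..*.
*.*.*.*.*.*.**.**.*
position 6 holds .

.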